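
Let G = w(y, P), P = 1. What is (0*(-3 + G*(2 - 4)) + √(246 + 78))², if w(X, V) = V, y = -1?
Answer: 324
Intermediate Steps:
G = 1
(0*(-3 + G*(2 - 4)) + √(246 + 78))² = (0*(-3 + 1*(2 - 4)) + √(246 + 78))² = (0*(-3 + 1*(-2)) + √324)² = (0*(-3 - 2) + 18)² = (0*(-5) + 18)² = (0 + 18)² = 18² = 324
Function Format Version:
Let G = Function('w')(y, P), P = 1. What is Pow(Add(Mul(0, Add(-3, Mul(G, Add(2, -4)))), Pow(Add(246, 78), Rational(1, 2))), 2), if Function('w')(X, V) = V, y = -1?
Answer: 324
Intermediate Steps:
G = 1
Pow(Add(Mul(0, Add(-3, Mul(G, Add(2, -4)))), Pow(Add(246, 78), Rational(1, 2))), 2) = Pow(Add(Mul(0, Add(-3, Mul(1, Add(2, -4)))), Pow(Add(246, 78), Rational(1, 2))), 2) = Pow(Add(Mul(0, Add(-3, Mul(1, -2))), Pow(324, Rational(1, 2))), 2) = Pow(Add(Mul(0, Add(-3, -2)), 18), 2) = Pow(Add(Mul(0, -5), 18), 2) = Pow(Add(0, 18), 2) = Pow(18, 2) = 324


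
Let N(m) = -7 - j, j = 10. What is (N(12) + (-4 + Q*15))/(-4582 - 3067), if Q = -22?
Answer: 351/7649 ≈ 0.045888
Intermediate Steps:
N(m) = -17 (N(m) = -7 - 1*10 = -7 - 10 = -17)
(N(12) + (-4 + Q*15))/(-4582 - 3067) = (-17 + (-4 - 22*15))/(-4582 - 3067) = (-17 + (-4 - 330))/(-7649) = (-17 - 334)*(-1/7649) = -351*(-1/7649) = 351/7649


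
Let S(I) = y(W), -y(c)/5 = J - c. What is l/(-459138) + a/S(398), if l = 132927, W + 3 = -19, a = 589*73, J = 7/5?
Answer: -111622085/303498 ≈ -367.79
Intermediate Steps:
J = 7/5 (J = 7*(1/5) = 7/5 ≈ 1.4000)
a = 42997
W = -22 (W = -3 - 19 = -22)
y(c) = -7 + 5*c (y(c) = -5*(7/5 - c) = -7 + 5*c)
S(I) = -117 (S(I) = -7 + 5*(-22) = -7 - 110 = -117)
l/(-459138) + a/S(398) = 132927/(-459138) + 42997/(-117) = 132927*(-1/459138) + 42997*(-1/117) = -751/2594 - 42997/117 = -111622085/303498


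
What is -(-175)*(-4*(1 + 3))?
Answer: -2800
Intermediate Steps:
-(-175)*(-4*(1 + 3)) = -(-175)*(-4*4) = -(-175)*(-16) = -175*16 = -2800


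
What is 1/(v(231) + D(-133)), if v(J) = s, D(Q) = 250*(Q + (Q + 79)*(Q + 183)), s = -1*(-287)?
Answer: -1/707963 ≈ -1.4125e-6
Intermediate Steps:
s = 287
D(Q) = 250*Q + 250*(79 + Q)*(183 + Q) (D(Q) = 250*(Q + (79 + Q)*(183 + Q)) = 250*Q + 250*(79 + Q)*(183 + Q))
v(J) = 287
1/(v(231) + D(-133)) = 1/(287 + (3614250 + 250*(-133)**2 + 65750*(-133))) = 1/(287 + (3614250 + 250*17689 - 8744750)) = 1/(287 + (3614250 + 4422250 - 8744750)) = 1/(287 - 708250) = 1/(-707963) = -1/707963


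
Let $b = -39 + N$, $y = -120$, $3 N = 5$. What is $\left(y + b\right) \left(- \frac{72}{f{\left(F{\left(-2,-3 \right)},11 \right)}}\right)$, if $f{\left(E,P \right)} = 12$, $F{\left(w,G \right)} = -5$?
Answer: $944$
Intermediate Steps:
$N = \frac{5}{3}$ ($N = \frac{1}{3} \cdot 5 = \frac{5}{3} \approx 1.6667$)
$b = - \frac{112}{3}$ ($b = -39 + \frac{5}{3} = - \frac{112}{3} \approx -37.333$)
$\left(y + b\right) \left(- \frac{72}{f{\left(F{\left(-2,-3 \right)},11 \right)}}\right) = \left(-120 - \frac{112}{3}\right) \left(- \frac{72}{12}\right) = - \frac{472 \left(\left(-72\right) \frac{1}{12}\right)}{3} = \left(- \frac{472}{3}\right) \left(-6\right) = 944$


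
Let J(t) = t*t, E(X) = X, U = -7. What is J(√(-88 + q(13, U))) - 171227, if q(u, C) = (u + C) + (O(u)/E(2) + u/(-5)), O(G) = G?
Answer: -1713051/10 ≈ -1.7131e+5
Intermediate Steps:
q(u, C) = C + 13*u/10 (q(u, C) = (u + C) + (u/2 + u/(-5)) = (C + u) + (u*(½) + u*(-⅕)) = (C + u) + (u/2 - u/5) = (C + u) + 3*u/10 = C + 13*u/10)
J(t) = t²
J(√(-88 + q(13, U))) - 171227 = (√(-88 + (-7 + (13/10)*13)))² - 171227 = (√(-88 + (-7 + 169/10)))² - 171227 = (√(-88 + 99/10))² - 171227 = (√(-781/10))² - 171227 = (I*√7810/10)² - 171227 = -781/10 - 171227 = -1713051/10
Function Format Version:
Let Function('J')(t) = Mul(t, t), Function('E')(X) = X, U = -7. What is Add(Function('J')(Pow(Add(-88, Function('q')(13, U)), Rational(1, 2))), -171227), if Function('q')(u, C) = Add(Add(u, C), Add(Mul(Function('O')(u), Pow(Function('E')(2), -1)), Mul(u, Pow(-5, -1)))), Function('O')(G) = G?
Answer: Rational(-1713051, 10) ≈ -1.7131e+5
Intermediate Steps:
Function('q')(u, C) = Add(C, Mul(Rational(13, 10), u)) (Function('q')(u, C) = Add(Add(u, C), Add(Mul(u, Pow(2, -1)), Mul(u, Pow(-5, -1)))) = Add(Add(C, u), Add(Mul(u, Rational(1, 2)), Mul(u, Rational(-1, 5)))) = Add(Add(C, u), Add(Mul(Rational(1, 2), u), Mul(Rational(-1, 5), u))) = Add(Add(C, u), Mul(Rational(3, 10), u)) = Add(C, Mul(Rational(13, 10), u)))
Function('J')(t) = Pow(t, 2)
Add(Function('J')(Pow(Add(-88, Function('q')(13, U)), Rational(1, 2))), -171227) = Add(Pow(Pow(Add(-88, Add(-7, Mul(Rational(13, 10), 13))), Rational(1, 2)), 2), -171227) = Add(Pow(Pow(Add(-88, Add(-7, Rational(169, 10))), Rational(1, 2)), 2), -171227) = Add(Pow(Pow(Add(-88, Rational(99, 10)), Rational(1, 2)), 2), -171227) = Add(Pow(Pow(Rational(-781, 10), Rational(1, 2)), 2), -171227) = Add(Pow(Mul(Rational(1, 10), I, Pow(7810, Rational(1, 2))), 2), -171227) = Add(Rational(-781, 10), -171227) = Rational(-1713051, 10)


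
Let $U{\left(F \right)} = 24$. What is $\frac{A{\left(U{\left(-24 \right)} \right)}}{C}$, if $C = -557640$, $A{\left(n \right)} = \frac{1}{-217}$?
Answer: $\frac{1}{121007880} \approx 8.2639 \cdot 10^{-9}$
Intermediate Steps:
$A{\left(n \right)} = - \frac{1}{217}$
$\frac{A{\left(U{\left(-24 \right)} \right)}}{C} = - \frac{1}{217 \left(-557640\right)} = \left(- \frac{1}{217}\right) \left(- \frac{1}{557640}\right) = \frac{1}{121007880}$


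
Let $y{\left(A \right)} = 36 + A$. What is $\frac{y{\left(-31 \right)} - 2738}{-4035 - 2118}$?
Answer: $\frac{911}{2051} \approx 0.44417$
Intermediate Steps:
$\frac{y{\left(-31 \right)} - 2738}{-4035 - 2118} = \frac{\left(36 - 31\right) - 2738}{-4035 - 2118} = \frac{5 - 2738}{-6153} = \left(-2733\right) \left(- \frac{1}{6153}\right) = \frac{911}{2051}$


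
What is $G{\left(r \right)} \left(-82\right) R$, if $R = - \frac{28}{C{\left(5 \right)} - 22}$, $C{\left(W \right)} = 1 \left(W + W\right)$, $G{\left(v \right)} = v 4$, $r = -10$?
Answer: $\frac{22960}{3} \approx 7653.3$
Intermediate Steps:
$G{\left(v \right)} = 4 v$
$C{\left(W \right)} = 2 W$ ($C{\left(W \right)} = 1 \cdot 2 W = 2 W$)
$R = \frac{7}{3}$ ($R = - \frac{28}{2 \cdot 5 - 22} = - \frac{28}{10 - 22} = - \frac{28}{-12} = \left(-28\right) \left(- \frac{1}{12}\right) = \frac{7}{3} \approx 2.3333$)
$G{\left(r \right)} \left(-82\right) R = 4 \left(-10\right) \left(-82\right) \frac{7}{3} = \left(-40\right) \left(-82\right) \frac{7}{3} = 3280 \cdot \frac{7}{3} = \frac{22960}{3}$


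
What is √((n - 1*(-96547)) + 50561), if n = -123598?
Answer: √23510 ≈ 153.33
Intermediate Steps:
√((n - 1*(-96547)) + 50561) = √((-123598 - 1*(-96547)) + 50561) = √((-123598 + 96547) + 50561) = √(-27051 + 50561) = √23510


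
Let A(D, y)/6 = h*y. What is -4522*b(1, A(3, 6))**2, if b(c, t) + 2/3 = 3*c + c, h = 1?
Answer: -452200/9 ≈ -50244.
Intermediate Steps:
A(D, y) = 6*y (A(D, y) = 6*(1*y) = 6*y)
b(c, t) = -2/3 + 4*c (b(c, t) = -2/3 + (3*c + c) = -2/3 + 4*c)
-4522*b(1, A(3, 6))**2 = -4522*(-2/3 + 4*1)**2 = -4522*(-2/3 + 4)**2 = -4522*(10/3)**2 = -4522*100/9 = -452200/9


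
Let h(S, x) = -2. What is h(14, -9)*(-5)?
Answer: 10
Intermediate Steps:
h(14, -9)*(-5) = -2*(-5) = 10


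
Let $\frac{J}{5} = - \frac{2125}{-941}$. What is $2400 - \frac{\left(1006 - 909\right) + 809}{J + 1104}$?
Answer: $\frac{2517921054}{1049489} \approx 2399.2$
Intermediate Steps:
$J = \frac{10625}{941}$ ($J = 5 \left(- \frac{2125}{-941}\right) = 5 \left(\left(-2125\right) \left(- \frac{1}{941}\right)\right) = 5 \cdot \frac{2125}{941} = \frac{10625}{941} \approx 11.291$)
$2400 - \frac{\left(1006 - 909\right) + 809}{J + 1104} = 2400 - \frac{\left(1006 - 909\right) + 809}{\frac{10625}{941} + 1104} = 2400 - \frac{97 + 809}{\frac{1049489}{941}} = 2400 - 906 \cdot \frac{941}{1049489} = 2400 - \frac{852546}{1049489} = \frac{2517921054}{1049489}$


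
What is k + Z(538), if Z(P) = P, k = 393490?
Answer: 394028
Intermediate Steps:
k + Z(538) = 393490 + 538 = 394028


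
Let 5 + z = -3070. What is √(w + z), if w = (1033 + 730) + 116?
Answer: 2*I*√299 ≈ 34.583*I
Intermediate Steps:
z = -3075 (z = -5 - 3070 = -3075)
w = 1879 (w = 1763 + 116 = 1879)
√(w + z) = √(1879 - 3075) = √(-1196) = 2*I*√299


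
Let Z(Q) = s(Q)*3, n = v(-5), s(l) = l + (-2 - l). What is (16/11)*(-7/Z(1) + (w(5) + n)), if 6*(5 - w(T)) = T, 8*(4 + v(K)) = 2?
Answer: 76/33 ≈ 2.3030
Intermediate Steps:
v(K) = -15/4 (v(K) = -4 + (⅛)*2 = -4 + ¼ = -15/4)
s(l) = -2
w(T) = 5 - T/6
n = -15/4 ≈ -3.7500
Z(Q) = -6 (Z(Q) = -2*3 = -6)
(16/11)*(-7/Z(1) + (w(5) + n)) = (16/11)*(-7/(-6) + ((5 - ⅙*5) - 15/4)) = (16*(1/11))*(-7*(-⅙) + ((5 - ⅚) - 15/4)) = 16*(7/6 + (25/6 - 15/4))/11 = 16*(7/6 + 5/12)/11 = (16/11)*(19/12) = 76/33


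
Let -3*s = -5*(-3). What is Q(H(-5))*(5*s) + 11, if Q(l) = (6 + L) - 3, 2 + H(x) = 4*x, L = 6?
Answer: -214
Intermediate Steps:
H(x) = -2 + 4*x
Q(l) = 9 (Q(l) = (6 + 6) - 3 = 12 - 3 = 9)
s = -5 (s = -(-5)*(-3)/3 = -⅓*15 = -5)
Q(H(-5))*(5*s) + 11 = 9*(5*(-5)) + 11 = 9*(-25) + 11 = -225 + 11 = -214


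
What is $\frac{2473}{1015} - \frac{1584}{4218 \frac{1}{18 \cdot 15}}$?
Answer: $- \frac{70610681}{713545} \approx -98.958$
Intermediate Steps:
$\frac{2473}{1015} - \frac{1584}{4218 \frac{1}{18 \cdot 15}} = 2473 \cdot \frac{1}{1015} - \frac{1584}{4218 \cdot \frac{1}{270}} = \frac{2473}{1015} - \frac{1584}{4218 \cdot \frac{1}{270}} = \frac{2473}{1015} - \frac{1584}{\frac{703}{45}} = \frac{2473}{1015} - \frac{71280}{703} = - \frac{70610681}{713545}$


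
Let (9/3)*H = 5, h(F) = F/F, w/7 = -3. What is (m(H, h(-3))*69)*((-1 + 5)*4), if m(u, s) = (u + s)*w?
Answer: -61824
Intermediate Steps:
w = -21 (w = 7*(-3) = -21)
h(F) = 1
H = 5/3 (H = (1/3)*5 = 5/3 ≈ 1.6667)
m(u, s) = -21*s - 21*u (m(u, s) = (u + s)*(-21) = (s + u)*(-21) = -21*s - 21*u)
(m(H, h(-3))*69)*((-1 + 5)*4) = ((-21*1 - 21*5/3)*69)*((-1 + 5)*4) = ((-21 - 35)*69)*(4*4) = -56*69*16 = -3864*16 = -61824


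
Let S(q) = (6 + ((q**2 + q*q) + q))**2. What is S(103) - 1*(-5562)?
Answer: 454846491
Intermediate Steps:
S(q) = (6 + q + 2*q**2)**2 (S(q) = (6 + ((q**2 + q**2) + q))**2 = (6 + (2*q**2 + q))**2 = (6 + (q + 2*q**2))**2 = (6 + q + 2*q**2)**2)
S(103) - 1*(-5562) = (6 + 103 + 2*103**2)**2 - 1*(-5562) = (6 + 103 + 2*10609)**2 + 5562 = (6 + 103 + 21218)**2 + 5562 = 21327**2 + 5562 = 454840929 + 5562 = 454846491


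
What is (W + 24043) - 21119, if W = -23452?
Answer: -20528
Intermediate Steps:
(W + 24043) - 21119 = (-23452 + 24043) - 21119 = 591 - 21119 = -20528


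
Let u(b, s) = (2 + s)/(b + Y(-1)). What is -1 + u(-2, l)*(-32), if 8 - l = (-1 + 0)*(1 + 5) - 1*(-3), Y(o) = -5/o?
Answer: -419/3 ≈ -139.67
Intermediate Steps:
l = 11 (l = 8 - ((-1 + 0)*(1 + 5) - 1*(-3)) = 8 - (-1*6 + 3) = 8 - (-6 + 3) = 8 - 1*(-3) = 8 + 3 = 11)
u(b, s) = (2 + s)/(5 + b) (u(b, s) = (2 + s)/(b - 5/(-1)) = (2 + s)/(b - 5*(-1)) = (2 + s)/(b + 5) = (2 + s)/(5 + b))
-1 + u(-2, l)*(-32) = -1 + ((2 + 11)/(5 - 2))*(-32) = -1 + (13/3)*(-32) = -1 - 416/3 = -419/3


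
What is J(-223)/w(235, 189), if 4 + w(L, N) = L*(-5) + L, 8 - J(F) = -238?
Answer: -123/472 ≈ -0.26059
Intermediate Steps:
J(F) = 246 (J(F) = 8 - 1*(-238) = 8 + 238 = 246)
w(L, N) = -4 - 4*L (w(L, N) = -4 + (L*(-5) + L) = -4 + (-5*L + L) = -4 - 4*L)
J(-223)/w(235, 189) = 246/(-4 - 4*235) = 246/(-4 - 940) = 246/(-944) = 246*(-1/944) = -123/472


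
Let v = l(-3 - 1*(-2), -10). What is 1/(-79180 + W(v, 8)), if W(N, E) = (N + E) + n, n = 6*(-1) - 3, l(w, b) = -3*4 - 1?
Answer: -1/79194 ≈ -1.2627e-5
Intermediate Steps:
l(w, b) = -13 (l(w, b) = -12 - 1 = -13)
n = -9 (n = -6 - 3 = -9)
v = -13
W(N, E) = -9 + E + N (W(N, E) = (N + E) - 9 = (E + N) - 9 = -9 + E + N)
1/(-79180 + W(v, 8)) = 1/(-79180 + (-9 + 8 - 13)) = 1/(-79180 - 14) = 1/(-79194) = -1/79194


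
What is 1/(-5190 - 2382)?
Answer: -1/7572 ≈ -0.00013207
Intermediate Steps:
1/(-5190 - 2382) = 1/(-7572) = -1/7572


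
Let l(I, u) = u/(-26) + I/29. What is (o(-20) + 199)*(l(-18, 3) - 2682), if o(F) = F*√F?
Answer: -402533817/754 + 40455660*I*√5/377 ≈ -5.3386e+5 + 2.3995e+5*I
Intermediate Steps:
l(I, u) = -u/26 + I/29 (l(I, u) = u*(-1/26) + I*(1/29) = -u/26 + I/29)
o(F) = F^(3/2)
(o(-20) + 199)*(l(-18, 3) - 2682) = ((-20)^(3/2) + 199)*((-1/26*3 + (1/29)*(-18)) - 2682) = (-40*I*√5 + 199)*((-3/26 - 18/29) - 2682) = (199 - 40*I*√5)*(-555/754 - 2682) = (199 - 40*I*√5)*(-2022783/754) = -402533817/754 + 40455660*I*√5/377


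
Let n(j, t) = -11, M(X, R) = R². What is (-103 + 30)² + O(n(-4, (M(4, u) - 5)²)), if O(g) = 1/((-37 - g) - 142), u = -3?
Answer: 895271/168 ≈ 5329.0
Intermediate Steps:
O(g) = 1/(-179 - g)
(-103 + 30)² + O(n(-4, (M(4, u) - 5)²)) = (-103 + 30)² - 1/(179 - 11) = (-73)² - 1/168 = 5329 - 1*1/168 = 5329 - 1/168 = 895271/168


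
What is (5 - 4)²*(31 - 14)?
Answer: 17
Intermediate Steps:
(5 - 4)²*(31 - 14) = 1²*17 = 1*17 = 17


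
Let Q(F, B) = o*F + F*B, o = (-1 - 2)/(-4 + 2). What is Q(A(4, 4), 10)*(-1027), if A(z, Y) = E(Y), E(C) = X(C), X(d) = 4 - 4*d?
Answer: 141726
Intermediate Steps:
E(C) = 4 - 4*C
A(z, Y) = 4 - 4*Y
o = 3/2 (o = -3/(-2) = -3*(-½) = 3/2 ≈ 1.5000)
Q(F, B) = 3*F/2 + B*F (Q(F, B) = 3*F/2 + F*B = 3*F/2 + B*F)
Q(A(4, 4), 10)*(-1027) = ((4 - 4*4)*(3 + 2*10)/2)*(-1027) = ((4 - 16)*(3 + 20)/2)*(-1027) = ((½)*(-12)*23)*(-1027) = -138*(-1027) = 141726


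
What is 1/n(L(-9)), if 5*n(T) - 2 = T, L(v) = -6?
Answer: -5/4 ≈ -1.2500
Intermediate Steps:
n(T) = ⅖ + T/5
1/n(L(-9)) = 1/(⅖ + (⅕)*(-6)) = 1/(⅖ - 6/5) = 1/(-⅘) = -5/4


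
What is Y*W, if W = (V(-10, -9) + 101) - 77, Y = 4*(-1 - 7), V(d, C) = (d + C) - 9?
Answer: 128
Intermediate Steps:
V(d, C) = -9 + C + d (V(d, C) = (C + d) - 9 = -9 + C + d)
Y = -32 (Y = 4*(-8) = -32)
W = -4 (W = ((-9 - 9 - 10) + 101) - 77 = (-28 + 101) - 77 = 73 - 77 = -4)
Y*W = -32*(-4) = 128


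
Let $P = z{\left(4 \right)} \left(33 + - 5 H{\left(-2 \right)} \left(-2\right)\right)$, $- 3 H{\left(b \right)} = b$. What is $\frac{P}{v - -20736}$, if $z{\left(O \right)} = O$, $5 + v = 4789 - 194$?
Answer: $\frac{34}{5427} \approx 0.006265$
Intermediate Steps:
$v = 4590$ ($v = -5 + \left(4789 - 194\right) = -5 + 4595 = 4590$)
$H{\left(b \right)} = - \frac{b}{3}$
$P = \frac{476}{3}$ ($P = 4 \left(33 + - 5 \left(\left(- \frac{1}{3}\right) \left(-2\right)\right) \left(-2\right)\right) = 4 \left(33 + \left(-5\right) \frac{2}{3} \left(-2\right)\right) = 4 \left(33 - - \frac{20}{3}\right) = 4 \left(33 + \frac{20}{3}\right) = 4 \cdot \frac{119}{3} = \frac{476}{3} \approx 158.67$)
$\frac{P}{v - -20736} = \frac{476}{3 \left(4590 - -20736\right)} = \frac{476}{3 \left(4590 + 20736\right)} = \frac{476}{3 \cdot 25326} = \frac{476}{3} \cdot \frac{1}{25326} = \frac{34}{5427}$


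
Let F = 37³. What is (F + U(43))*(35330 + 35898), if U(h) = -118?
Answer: 3599506980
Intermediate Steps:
F = 50653
(F + U(43))*(35330 + 35898) = (50653 - 118)*(35330 + 35898) = 50535*71228 = 3599506980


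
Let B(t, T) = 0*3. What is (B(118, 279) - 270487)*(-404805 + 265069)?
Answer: 37796771432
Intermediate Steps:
B(t, T) = 0
(B(118, 279) - 270487)*(-404805 + 265069) = (0 - 270487)*(-404805 + 265069) = -270487*(-139736) = 37796771432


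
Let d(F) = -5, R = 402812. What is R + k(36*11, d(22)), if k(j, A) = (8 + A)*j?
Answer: 404000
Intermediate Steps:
k(j, A) = j*(8 + A)
R + k(36*11, d(22)) = 402812 + (36*11)*(8 - 5) = 402812 + 396*3 = 402812 + 1188 = 404000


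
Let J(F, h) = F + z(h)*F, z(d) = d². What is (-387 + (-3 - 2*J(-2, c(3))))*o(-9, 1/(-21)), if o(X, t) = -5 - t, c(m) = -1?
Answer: 39728/21 ≈ 1891.8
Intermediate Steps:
J(F, h) = F + F*h² (J(F, h) = F + h²*F = F + F*h²)
(-387 + (-3 - 2*J(-2, c(3))))*o(-9, 1/(-21)) = (-387 + (-3 - (-4)*(1 + (-1)²)))*(-5 - 1/(-21)) = (-387 + (-3 - (-4)*(1 + 1)))*(-5 - 1*(-1/21)) = (-387 + (-3 - (-4)*2))*(-5 + 1/21) = (-387 + (-3 - 2*(-4)))*(-104/21) = (-387 + (-3 + 8))*(-104/21) = (-387 + 5)*(-104/21) = -382*(-104/21) = 39728/21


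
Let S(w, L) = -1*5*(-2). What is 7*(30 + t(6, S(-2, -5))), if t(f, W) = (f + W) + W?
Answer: 392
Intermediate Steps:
S(w, L) = 10 (S(w, L) = -5*(-2) = 10)
t(f, W) = f + 2*W (t(f, W) = (W + f) + W = f + 2*W)
7*(30 + t(6, S(-2, -5))) = 7*(30 + (6 + 2*10)) = 7*(30 + (6 + 20)) = 7*(30 + 26) = 7*56 = 392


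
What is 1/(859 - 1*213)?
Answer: 1/646 ≈ 0.0015480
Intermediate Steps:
1/(859 - 1*213) = 1/(859 - 213) = 1/646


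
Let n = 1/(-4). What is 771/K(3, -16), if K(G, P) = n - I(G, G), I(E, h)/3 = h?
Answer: -3084/37 ≈ -83.351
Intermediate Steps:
I(E, h) = 3*h
n = -1/4 ≈ -0.25000
K(G, P) = -1/4 - 3*G
771/K(3, -16) = 771/(-1/4 - 3*3) = 771/(-1/4 - 9) = 771/(-37/4) = 771*(-4/37) = -3084/37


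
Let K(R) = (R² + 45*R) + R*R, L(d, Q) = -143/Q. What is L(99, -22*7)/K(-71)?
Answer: 13/96418 ≈ 0.00013483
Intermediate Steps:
K(R) = 2*R² + 45*R (K(R) = (R² + 45*R) + R² = 2*R² + 45*R)
L(99, -22*7)/K(-71) = (-143/((-22*7)))/((-71*(45 + 2*(-71)))) = (-143/(-154))/((-71*(45 - 142))) = (-143*(-1/154))/((-71*(-97))) = (13/14)/6887 = (13/14)*(1/6887) = 13/96418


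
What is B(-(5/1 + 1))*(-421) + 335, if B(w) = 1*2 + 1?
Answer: -928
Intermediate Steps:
B(w) = 3 (B(w) = 2 + 1 = 3)
B(-(5/1 + 1))*(-421) + 335 = 3*(-421) + 335 = -1263 + 335 = -928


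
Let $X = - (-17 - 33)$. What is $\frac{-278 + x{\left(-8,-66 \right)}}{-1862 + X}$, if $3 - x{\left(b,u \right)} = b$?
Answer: $\frac{89}{604} \approx 0.14735$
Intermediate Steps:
$x{\left(b,u \right)} = 3 - b$
$X = 50$ ($X = \left(-1\right) \left(-50\right) = 50$)
$\frac{-278 + x{\left(-8,-66 \right)}}{-1862 + X} = \frac{-278 + \left(3 - -8\right)}{-1862 + 50} = \frac{-278 + \left(3 + 8\right)}{-1812} = \left(-278 + 11\right) \left(- \frac{1}{1812}\right) = \left(-267\right) \left(- \frac{1}{1812}\right) = \frac{89}{604}$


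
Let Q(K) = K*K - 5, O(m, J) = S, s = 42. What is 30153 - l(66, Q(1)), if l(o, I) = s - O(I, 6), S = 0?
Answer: 30111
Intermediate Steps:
O(m, J) = 0
Q(K) = -5 + K² (Q(K) = K² - 5 = -5 + K²)
l(o, I) = 42 (l(o, I) = 42 - 1*0 = 42 + 0 = 42)
30153 - l(66, Q(1)) = 30153 - 1*42 = 30153 - 42 = 30111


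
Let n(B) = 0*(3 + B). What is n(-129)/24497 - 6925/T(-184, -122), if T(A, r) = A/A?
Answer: -6925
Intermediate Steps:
T(A, r) = 1
n(B) = 0
n(-129)/24497 - 6925/T(-184, -122) = 0/24497 - 6925/1 = 0*(1/24497) - 6925*1 = 0 - 6925 = -6925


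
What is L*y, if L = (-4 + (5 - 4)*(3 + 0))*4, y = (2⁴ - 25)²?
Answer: -324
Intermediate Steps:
y = 81 (y = (16 - 25)² = (-9)² = 81)
L = -4 (L = (-4 + 1*3)*4 = (-4 + 3)*4 = -1*4 = -4)
L*y = -4*81 = -324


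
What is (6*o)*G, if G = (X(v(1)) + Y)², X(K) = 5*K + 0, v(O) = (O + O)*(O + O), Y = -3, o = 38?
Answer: 65892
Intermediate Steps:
v(O) = 4*O² (v(O) = (2*O)*(2*O) = 4*O²)
X(K) = 5*K
G = 289 (G = (5*(4*1²) - 3)² = (5*(4*1) - 3)² = (5*4 - 3)² = (20 - 3)² = 17² = 289)
(6*o)*G = (6*38)*289 = 228*289 = 65892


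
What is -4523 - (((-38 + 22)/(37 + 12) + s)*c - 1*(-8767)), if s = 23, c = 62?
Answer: -720092/49 ≈ -14696.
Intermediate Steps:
-4523 - (((-38 + 22)/(37 + 12) + s)*c - 1*(-8767)) = -4523 - (((-38 + 22)/(37 + 12) + 23)*62 - 1*(-8767)) = -4523 - ((-16/49 + 23)*62 + 8767) = -4523 - ((1111/49)*62 + 8767) = -4523 - (68882/49 + 8767) = -4523 - 1*498465/49 = -4523 - 498465/49 = -720092/49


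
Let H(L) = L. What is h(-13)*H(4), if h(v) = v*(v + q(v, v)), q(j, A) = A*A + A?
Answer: -7436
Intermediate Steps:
q(j, A) = A + A**2 (q(j, A) = A**2 + A = A + A**2)
h(v) = v*(v + v*(1 + v))
h(-13)*H(4) = ((-13)**2*(2 - 13))*4 = (169*(-11))*4 = -1859*4 = -7436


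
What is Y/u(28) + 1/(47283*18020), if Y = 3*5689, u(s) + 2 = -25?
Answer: -1615751208577/2556118980 ≈ -632.11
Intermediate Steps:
u(s) = -27 (u(s) = -2 - 25 = -27)
Y = 17067
Y/u(28) + 1/(47283*18020) = 17067/(-27) + 1/(47283*18020) = 17067*(-1/27) + (1/47283)*(1/18020) = -5689/9 + 1/852039660 = -1615751208577/2556118980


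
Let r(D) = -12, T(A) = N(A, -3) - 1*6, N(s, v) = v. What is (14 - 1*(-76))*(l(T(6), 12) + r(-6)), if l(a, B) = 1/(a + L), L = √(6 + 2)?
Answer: -79650/73 - 180*√2/73 ≈ -1094.6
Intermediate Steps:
T(A) = -9 (T(A) = -3 - 1*6 = -3 - 6 = -9)
L = 2*√2 (L = √8 = 2*√2 ≈ 2.8284)
l(a, B) = 1/(a + 2*√2)
(14 - 1*(-76))*(l(T(6), 12) + r(-6)) = (14 - 1*(-76))*(1/(-9 + 2*√2) - 12) = (14 + 76)*(-12 + 1/(-9 + 2*√2)) = 90*(-12 + 1/(-9 + 2*√2)) = -1080 + 90/(-9 + 2*√2)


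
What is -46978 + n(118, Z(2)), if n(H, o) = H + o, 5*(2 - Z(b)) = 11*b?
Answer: -234312/5 ≈ -46862.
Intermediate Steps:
Z(b) = 2 - 11*b/5
-46978 + n(118, Z(2)) = -46978 + (118 + (2 - 11/5*2)) = -46978 + (118 + (2 - 22/5)) = -46978 + (118 - 12/5) = -46978 + 578/5 = -234312/5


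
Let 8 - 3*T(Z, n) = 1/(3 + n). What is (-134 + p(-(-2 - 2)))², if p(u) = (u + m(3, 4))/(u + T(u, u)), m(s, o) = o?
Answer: 340697764/19321 ≈ 17634.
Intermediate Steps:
T(Z, n) = 8/3 - 1/(3*(3 + n))
p(u) = (4 + u)/(u + (23 + 8*u)/(3*(3 + u))) (p(u) = (u + 4)/(u + (23 + 8*u)/(3*(3 + u))) = (4 + u)/(u + (23 + 8*u)/(3*(3 + u))))
(-134 + p(-(-2 - 2)))² = (-134 + 3*(3 - (-2 - 2))*(4 - (-2 - 2))/(23 + 8*(-(-2 - 2)) + 3*(-(-2 - 2))*(3 - (-2 - 2))))² = (-134 + 3*(3 - 1*(-4))*(4 - 1*(-4))/(23 + 8*(-1*(-4)) + 3*(-1*(-4))*(3 - 1*(-4))))² = (-134 + 3*(3 + 4)*(4 + 4)/(23 + 8*4 + 3*4*(3 + 4)))² = (-134 + 3*7*8/(23 + 32 + 3*4*7))² = (-134 + 3*7*8/(23 + 32 + 84))² = (-134 + 3*7*8/139)² = (-134 + 3*(1/139)*7*8)² = (-134 + 168/139)² = (-18458/139)² = 340697764/19321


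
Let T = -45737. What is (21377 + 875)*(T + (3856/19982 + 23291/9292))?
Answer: -23619421730879341/23209093 ≈ -1.0177e+9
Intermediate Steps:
(21377 + 875)*(T + (3856/19982 + 23291/9292)) = (21377 + 875)*(-45737 + (3856/19982 + 23291/9292)) = 22252*(-45737 + (3856*(1/19982) + 23291*(1/9292))) = 22252*(-45737 + (1928/9991 + 23291/9292)) = 22252*(-45737 + 250615357/92836372) = 22252*(-4245806530807/92836372) = -23619421730879341/23209093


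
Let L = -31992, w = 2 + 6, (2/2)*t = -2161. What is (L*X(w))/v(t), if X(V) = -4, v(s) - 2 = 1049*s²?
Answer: 4128/158024101 ≈ 2.6123e-5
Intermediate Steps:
t = -2161
v(s) = 2 + 1049*s²
w = 8
(L*X(w))/v(t) = (-31992*(-4))/(2 + 1049*(-2161)²) = 127968/(2 + 1049*4669921) = 127968/(2 + 4898747129) = 127968/4898747131 = 127968*(1/4898747131) = 4128/158024101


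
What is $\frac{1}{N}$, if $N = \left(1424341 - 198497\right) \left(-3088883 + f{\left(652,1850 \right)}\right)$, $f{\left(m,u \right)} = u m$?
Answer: $- \frac{1}{2307875659452} \approx -4.333 \cdot 10^{-13}$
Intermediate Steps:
$f{\left(m,u \right)} = m u$
$N = -2307875659452$ ($N = \left(1424341 - 198497\right) \left(-3088883 + 652 \cdot 1850\right) = 1225844 \left(-3088883 + 1206200\right) = 1225844 \left(-1882683\right) = -2307875659452$)
$\frac{1}{N} = \frac{1}{-2307875659452} = - \frac{1}{2307875659452}$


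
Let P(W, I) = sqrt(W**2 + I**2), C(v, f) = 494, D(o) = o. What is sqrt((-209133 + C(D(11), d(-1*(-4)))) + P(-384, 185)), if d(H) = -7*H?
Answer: sqrt(-208639 + sqrt(181681)) ≈ 456.3*I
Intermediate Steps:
P(W, I) = sqrt(I**2 + W**2)
sqrt((-209133 + C(D(11), d(-1*(-4)))) + P(-384, 185)) = sqrt((-209133 + 494) + sqrt(185**2 + (-384)**2)) = sqrt(-208639 + sqrt(34225 + 147456)) = sqrt(-208639 + sqrt(181681))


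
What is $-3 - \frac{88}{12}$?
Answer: $- \frac{31}{3} \approx -10.333$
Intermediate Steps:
$-3 - \frac{88}{12} = -3 - \frac{22}{3} = - \frac{31}{3}$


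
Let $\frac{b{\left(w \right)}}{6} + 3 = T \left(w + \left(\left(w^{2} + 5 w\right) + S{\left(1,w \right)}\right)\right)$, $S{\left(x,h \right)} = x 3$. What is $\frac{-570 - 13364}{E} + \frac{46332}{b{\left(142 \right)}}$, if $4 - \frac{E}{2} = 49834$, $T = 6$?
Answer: $\frac{421134199}{2094703710} \approx 0.20105$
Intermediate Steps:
$S{\left(x,h \right)} = 3 x$
$E = -99660$ ($E = 8 - 99668 = -99660$)
$b{\left(w \right)} = 90 + 36 w^{2} + 216 w$ ($b{\left(w \right)} = -18 + 6 \cdot 6 \left(w + \left(\left(w^{2} + 5 w\right) + 3 \cdot 1\right)\right) = -18 + 6 \cdot 6 \left(w + \left(\left(w^{2} + 5 w\right) + 3\right)\right) = -18 + 6 \cdot 6 \left(w + \left(3 + w^{2} + 5 w\right)\right) = -18 + 6 \cdot 6 \left(3 + w^{2} + 6 w\right) = -18 + 6 \left(18 + 6 w^{2} + 36 w\right) = -18 + \left(108 + 36 w^{2} + 216 w\right) = 90 + 36 w^{2} + 216 w$)
$\frac{-570 - 13364}{E} + \frac{46332}{b{\left(142 \right)}} = \frac{-570 - 13364}{-99660} + \frac{46332}{90 + 36 \cdot 142^{2} + 216 \cdot 142} = \left(-13934\right) \left(- \frac{1}{99660}\right) + \frac{46332}{90 + 36 \cdot 20164 + 30672} = \frac{6967}{49830} + \frac{46332}{90 + 725904 + 30672} = \frac{6967}{49830} + \frac{46332}{756666} = \frac{6967}{49830} + 46332 \cdot \frac{1}{756666} = \frac{6967}{49830} + \frac{2574}{42037} = \frac{421134199}{2094703710}$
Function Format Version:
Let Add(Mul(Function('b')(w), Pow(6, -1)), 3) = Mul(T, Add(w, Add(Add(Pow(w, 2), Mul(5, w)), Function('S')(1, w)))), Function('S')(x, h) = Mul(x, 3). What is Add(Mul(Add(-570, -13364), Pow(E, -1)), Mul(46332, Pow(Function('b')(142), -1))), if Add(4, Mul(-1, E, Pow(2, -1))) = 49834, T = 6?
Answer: Rational(421134199, 2094703710) ≈ 0.20105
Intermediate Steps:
Function('S')(x, h) = Mul(3, x)
E = -99660 (E = Add(8, Mul(-2, 49834)) = Add(8, -99668) = -99660)
Function('b')(w) = Add(90, Mul(36, Pow(w, 2)), Mul(216, w)) (Function('b')(w) = Add(-18, Mul(6, Mul(6, Add(w, Add(Add(Pow(w, 2), Mul(5, w)), Mul(3, 1)))))) = Add(-18, Mul(6, Mul(6, Add(w, Add(Add(Pow(w, 2), Mul(5, w)), 3))))) = Add(-18, Mul(6, Mul(6, Add(w, Add(3, Pow(w, 2), Mul(5, w)))))) = Add(-18, Mul(6, Mul(6, Add(3, Pow(w, 2), Mul(6, w))))) = Add(-18, Mul(6, Add(18, Mul(6, Pow(w, 2)), Mul(36, w)))) = Add(-18, Add(108, Mul(36, Pow(w, 2)), Mul(216, w))) = Add(90, Mul(36, Pow(w, 2)), Mul(216, w)))
Add(Mul(Add(-570, -13364), Pow(E, -1)), Mul(46332, Pow(Function('b')(142), -1))) = Add(Mul(Add(-570, -13364), Pow(-99660, -1)), Mul(46332, Pow(Add(90, Mul(36, Pow(142, 2)), Mul(216, 142)), -1))) = Add(Mul(-13934, Rational(-1, 99660)), Mul(46332, Pow(Add(90, Mul(36, 20164), 30672), -1))) = Add(Rational(6967, 49830), Mul(46332, Pow(Add(90, 725904, 30672), -1))) = Add(Rational(6967, 49830), Mul(46332, Pow(756666, -1))) = Add(Rational(6967, 49830), Mul(46332, Rational(1, 756666))) = Add(Rational(6967, 49830), Rational(2574, 42037)) = Rational(421134199, 2094703710)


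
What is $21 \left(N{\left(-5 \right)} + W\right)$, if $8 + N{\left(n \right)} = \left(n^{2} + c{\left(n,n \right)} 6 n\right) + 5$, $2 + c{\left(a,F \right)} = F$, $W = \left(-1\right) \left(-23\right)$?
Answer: $5355$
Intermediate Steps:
$W = 23$
$c{\left(a,F \right)} = -2 + F$
$N{\left(n \right)} = -3 + n^{2} + n \left(-12 + 6 n\right)$ ($N{\left(n \right)} = -8 + \left(\left(n^{2} + \left(-2 + n\right) 6 n\right) + 5\right) = -8 + \left(\left(n^{2} + \left(-12 + 6 n\right) n\right) + 5\right) = -8 + \left(\left(n^{2} + n \left(-12 + 6 n\right)\right) + 5\right) = -8 + \left(5 + n^{2} + n \left(-12 + 6 n\right)\right) = -3 + n^{2} + n \left(-12 + 6 n\right)$)
$21 \left(N{\left(-5 \right)} + W\right) = 21 \left(\left(-3 - -60 + 7 \left(-5\right)^{2}\right) + 23\right) = 21 \left(\left(-3 + 60 + 7 \cdot 25\right) + 23\right) = 21 \left(\left(-3 + 60 + 175\right) + 23\right) = 21 \left(232 + 23\right) = 21 \cdot 255 = 5355$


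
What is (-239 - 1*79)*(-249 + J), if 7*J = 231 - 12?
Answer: 484632/7 ≈ 69233.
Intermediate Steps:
J = 219/7 (J = (231 - 12)/7 = (⅐)*219 = 219/7 ≈ 31.286)
(-239 - 1*79)*(-249 + J) = (-239 - 1*79)*(-249 + 219/7) = (-239 - 79)*(-1524/7) = -318*(-1524/7) = 484632/7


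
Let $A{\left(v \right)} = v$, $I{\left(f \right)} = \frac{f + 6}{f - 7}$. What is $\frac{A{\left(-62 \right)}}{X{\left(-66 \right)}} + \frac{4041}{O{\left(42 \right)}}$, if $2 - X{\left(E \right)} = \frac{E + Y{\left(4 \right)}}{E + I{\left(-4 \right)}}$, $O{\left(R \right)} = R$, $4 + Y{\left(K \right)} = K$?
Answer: $\frac{175703}{5110} \approx 34.384$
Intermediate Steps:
$Y{\left(K \right)} = -4 + K$
$I{\left(f \right)} = \frac{6 + f}{-7 + f}$
$X{\left(E \right)} = 2 - \frac{E}{- \frac{2}{11} + E}$ ($X{\left(E \right)} = 2 - \frac{E + \left(-4 + 4\right)}{E + \frac{6 - 4}{-7 - 4}} = 2 - \frac{E + 0}{E + \frac{1}{-11} \cdot 2} = 2 - \frac{E}{E - \frac{2}{11}} = 2 - \frac{E}{- \frac{2}{11} + E}$)
$\frac{A{\left(-62 \right)}}{X{\left(-66 \right)}} + \frac{4041}{O{\left(42 \right)}} = - \frac{62}{\frac{1}{-2 + 11 \left(-66\right)} \left(-4 + 11 \left(-66\right)\right)} + \frac{4041}{42} = - \frac{62}{\frac{1}{-2 - 726} \left(-4 - 726\right)} + 4041 \cdot \frac{1}{42} = - \frac{62}{\frac{1}{-728} \left(-730\right)} + \frac{1347}{14} = - \frac{62}{\left(- \frac{1}{728}\right) \left(-730\right)} + \frac{1347}{14} = - \frac{62}{\frac{365}{364}} + \frac{1347}{14} = \left(-62\right) \frac{364}{365} + \frac{1347}{14} = - \frac{22568}{365} + \frac{1347}{14} = \frac{175703}{5110}$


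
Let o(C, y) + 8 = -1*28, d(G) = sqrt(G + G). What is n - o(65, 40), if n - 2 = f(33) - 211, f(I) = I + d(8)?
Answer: -136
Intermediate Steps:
d(G) = sqrt(2)*sqrt(G) (d(G) = sqrt(2*G) = sqrt(2)*sqrt(G))
f(I) = 4 + I (f(I) = I + sqrt(2)*sqrt(8) = I + sqrt(2)*(2*sqrt(2)) = I + 4 = 4 + I)
o(C, y) = -36 (o(C, y) = -8 - 1*28 = -8 - 28 = -36)
n = -172 (n = 2 + ((4 + 33) - 211) = 2 + (37 - 211) = 2 - 174 = -172)
n - o(65, 40) = -172 - 1*(-36) = -172 + 36 = -136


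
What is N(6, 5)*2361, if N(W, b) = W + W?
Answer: 28332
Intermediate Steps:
N(W, b) = 2*W
N(6, 5)*2361 = (2*6)*2361 = 12*2361 = 28332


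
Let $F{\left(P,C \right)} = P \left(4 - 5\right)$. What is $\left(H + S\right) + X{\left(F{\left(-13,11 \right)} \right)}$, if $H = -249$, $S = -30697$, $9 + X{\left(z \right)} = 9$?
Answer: $-30946$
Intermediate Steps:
$F{\left(P,C \right)} = - P$ ($F{\left(P,C \right)} = P \left(-1\right) = - P$)
$X{\left(z \right)} = 0$ ($X{\left(z \right)} = -9 + 9 = 0$)
$\left(H + S\right) + X{\left(F{\left(-13,11 \right)} \right)} = \left(-249 - 30697\right) + 0 = -30946 + 0 = -30946$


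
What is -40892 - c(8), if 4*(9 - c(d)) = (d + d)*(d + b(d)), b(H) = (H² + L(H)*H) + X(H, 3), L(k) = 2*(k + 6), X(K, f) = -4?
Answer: -39733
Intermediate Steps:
L(k) = 12 + 2*k (L(k) = 2*(6 + k) = 12 + 2*k)
b(H) = -4 + H² + H*(12 + 2*H) (b(H) = (H² + (12 + 2*H)*H) - 4 = (H² + H*(12 + 2*H)) - 4 = -4 + H² + H*(12 + 2*H))
c(d) = 9 - d*(-4 + 3*d² + 13*d)/2 (c(d) = 9 - (d + d)*(d + (-4 + 3*d² + 12*d))/4 = 9 - 2*d*(-4 + 3*d² + 13*d)/4 = 9 - d*(-4 + 3*d² + 13*d)/2)
-40892 - c(8) = -40892 - (9 + 2*8 - 13/2*8² - 3/2*8³) = -40892 - (9 + 16 - 13/2*64 - 3/2*512) = -40892 - (9 + 16 - 416 - 768) = -40892 - 1*(-1159) = -40892 + 1159 = -39733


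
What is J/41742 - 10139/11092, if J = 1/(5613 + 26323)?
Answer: -3379005547019/3696610075776 ≈ -0.91408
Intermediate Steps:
J = 1/31936 ≈ 3.1313e-5
J/41742 - 10139/11092 = (1/31936)/41742 - 10139/11092 = (1/31936)*(1/41742) - 10139*1/11092 = 1/1333072512 - 10139/11092 = -3379005547019/3696610075776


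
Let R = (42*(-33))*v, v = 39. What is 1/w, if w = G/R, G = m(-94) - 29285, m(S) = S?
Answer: 2574/1399 ≈ 1.8399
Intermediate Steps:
G = -29379 (G = -94 - 29285 = -29379)
R = -54054 (R = (42*(-33))*39 = -1386*39 = -54054)
w = 1399/2574 (w = -29379/(-54054) = -29379*(-1/54054) = 1399/2574 ≈ 0.54351)
1/w = 1/(1399/2574) = 2574/1399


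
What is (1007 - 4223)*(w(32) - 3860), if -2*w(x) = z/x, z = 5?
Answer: 49656045/4 ≈ 1.2414e+7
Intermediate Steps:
w(x) = -5/(2*x)
(1007 - 4223)*(w(32) - 3860) = (1007 - 4223)*(-5/2/32 - 3860) = -3216*(-5/2*1/32 - 3860) = -3216*(-5/64 - 3860) = -3216*(-247045/64) = 49656045/4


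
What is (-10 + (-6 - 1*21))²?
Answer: 1369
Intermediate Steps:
(-10 + (-6 - 1*21))² = (-10 + (-6 - 21))² = (-10 - 27)² = (-37)² = 1369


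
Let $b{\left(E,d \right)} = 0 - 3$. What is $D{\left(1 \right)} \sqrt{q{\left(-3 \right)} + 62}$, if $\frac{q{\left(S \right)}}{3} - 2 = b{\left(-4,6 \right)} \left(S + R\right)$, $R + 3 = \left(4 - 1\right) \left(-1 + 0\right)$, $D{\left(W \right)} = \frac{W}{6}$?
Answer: $\frac{\sqrt{149}}{6} \approx 2.0344$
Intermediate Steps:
$D{\left(W \right)} = \frac{W}{6}$ ($D{\left(W \right)} = W \frac{1}{6} = \frac{W}{6}$)
$b{\left(E,d \right)} = -3$
$R = -6$ ($R = -3 + \left(4 - 1\right) \left(-1 + 0\right) = -3 + 3 \left(-1\right) = -3 - 3 = -6$)
$q{\left(S \right)} = 60 - 9 S$ ($q{\left(S \right)} = 6 + 3 \left(- 3 \left(S - 6\right)\right) = 6 + 3 \left(- 3 \left(-6 + S\right)\right) = 6 + 3 \left(18 - 3 S\right) = 6 - \left(-54 + 9 S\right) = 60 - 9 S$)
$D{\left(1 \right)} \sqrt{q{\left(-3 \right)} + 62} = \frac{1}{6} \cdot 1 \sqrt{\left(60 - -27\right) + 62} = \frac{\sqrt{\left(60 + 27\right) + 62}}{6} = \frac{\sqrt{87 + 62}}{6} = \frac{\sqrt{149}}{6}$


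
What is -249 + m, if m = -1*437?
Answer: -686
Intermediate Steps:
m = -437
-249 + m = -249 - 437 = -686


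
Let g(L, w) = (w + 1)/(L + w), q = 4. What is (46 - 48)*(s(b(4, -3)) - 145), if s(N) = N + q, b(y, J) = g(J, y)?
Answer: 272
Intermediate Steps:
g(L, w) = (1 + w)/(L + w)
b(y, J) = (1 + y)/(J + y)
s(N) = 4 + N (s(N) = N + 4 = 4 + N)
(46 - 48)*(s(b(4, -3)) - 145) = (46 - 48)*((4 + (1 + 4)/(-3 + 4)) - 145) = -2*((4 + 5/1) - 145) = -2*((4 + 1*5) - 145) = -2*((4 + 5) - 145) = -2*(9 - 145) = -2*(-136) = 272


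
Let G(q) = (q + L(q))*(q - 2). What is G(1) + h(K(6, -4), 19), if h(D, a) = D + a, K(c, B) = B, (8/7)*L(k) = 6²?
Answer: -35/2 ≈ -17.500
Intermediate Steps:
L(k) = 63/2 (L(k) = (7/8)*6² = (7/8)*36 = 63/2)
G(q) = (-2 + q)*(63/2 + q) (G(q) = (q + 63/2)*(q - 2) = (63/2 + q)*(-2 + q) = (-2 + q)*(63/2 + q))
G(1) + h(K(6, -4), 19) = (-63 + 1² + (59/2)*1) + (-4 + 19) = (-63 + 1 + 59/2) + 15 = -65/2 + 15 = -35/2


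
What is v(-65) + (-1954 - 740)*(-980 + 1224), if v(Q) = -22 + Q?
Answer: -657423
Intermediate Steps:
v(-65) + (-1954 - 740)*(-980 + 1224) = (-22 - 65) + (-1954 - 740)*(-980 + 1224) = -87 - 2694*244 = -87 - 657336 = -657423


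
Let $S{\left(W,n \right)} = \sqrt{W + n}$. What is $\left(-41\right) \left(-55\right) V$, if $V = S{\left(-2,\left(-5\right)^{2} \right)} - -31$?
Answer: $69905 + 2255 \sqrt{23} \approx 80720.0$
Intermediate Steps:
$V = 31 + \sqrt{23}$ ($V = \sqrt{-2 + \left(-5\right)^{2}} - -31 = \sqrt{-2 + 25} + 31 = \sqrt{23} + 31 = 31 + \sqrt{23} \approx 35.796$)
$\left(-41\right) \left(-55\right) V = \left(-41\right) \left(-55\right) \left(31 + \sqrt{23}\right) = 2255 \left(31 + \sqrt{23}\right) = 69905 + 2255 \sqrt{23}$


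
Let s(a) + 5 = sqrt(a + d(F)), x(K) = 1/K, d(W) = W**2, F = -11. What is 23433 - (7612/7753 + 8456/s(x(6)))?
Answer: 102855907109/4473481 - 8456*sqrt(4362)/577 ≈ 22024.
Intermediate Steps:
s(a) = -5 + sqrt(121 + a) (s(a) = -5 + sqrt(a + (-11)**2) = -5 + sqrt(a + 121) = -5 + sqrt(121 + a))
23433 - (7612/7753 + 8456/s(x(6))) = 23433 - (7612/7753 + 8456/(-5 + sqrt(121 + 1/6))) = 23433 - (7612*(1/7753) + 8456/(-5 + sqrt(121 + 1/6))) = 23433 - (7612/7753 + 8456/(-5 + sqrt(727/6))) = 23433 - (7612/7753 + 8456/(-5 + sqrt(4362)/6)) = 23433 + (-7612/7753 - 8456/(-5 + sqrt(4362)/6)) = 181668437/7753 - 8456/(-5 + sqrt(4362)/6)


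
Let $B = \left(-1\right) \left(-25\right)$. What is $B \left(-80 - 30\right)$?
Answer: $-2750$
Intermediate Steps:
$B = 25$
$B \left(-80 - 30\right) = 25 \left(-80 - 30\right) = 25 \left(-110\right) = -2750$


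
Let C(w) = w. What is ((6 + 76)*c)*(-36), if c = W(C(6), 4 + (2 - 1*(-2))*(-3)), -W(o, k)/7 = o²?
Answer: 743904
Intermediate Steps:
W(o, k) = -7*o²
c = -252 (c = -7*6² = -7*36 = -252)
((6 + 76)*c)*(-36) = ((6 + 76)*(-252))*(-36) = (82*(-252))*(-36) = -20664*(-36) = 743904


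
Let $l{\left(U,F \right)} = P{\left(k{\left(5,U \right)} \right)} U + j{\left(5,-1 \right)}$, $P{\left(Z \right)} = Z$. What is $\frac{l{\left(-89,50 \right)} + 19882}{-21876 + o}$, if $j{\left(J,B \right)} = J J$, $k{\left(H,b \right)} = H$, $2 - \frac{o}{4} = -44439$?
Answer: $\frac{9731}{77944} \approx 0.12485$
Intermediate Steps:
$o = 177764$ ($o = 8 - -177756 = 8 + 177756 = 177764$)
$j{\left(J,B \right)} = J^{2}$
$l{\left(U,F \right)} = 25 + 5 U$ ($l{\left(U,F \right)} = 5 U + 5^{2} = 5 U + 25 = 25 + 5 U$)
$\frac{l{\left(-89,50 \right)} + 19882}{-21876 + o} = \frac{\left(25 + 5 \left(-89\right)\right) + 19882}{-21876 + 177764} = \frac{\left(25 - 445\right) + 19882}{155888} = \left(-420 + 19882\right) \frac{1}{155888} = 19462 \cdot \frac{1}{155888} = \frac{9731}{77944}$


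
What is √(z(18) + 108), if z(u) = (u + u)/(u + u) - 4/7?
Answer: √5313/7 ≈ 10.413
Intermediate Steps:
z(u) = 3/7 (z(u) = (2*u)/((2*u)) - 4*⅐ = (2*u)*(1/(2*u)) - 4/7 = 1 - 4/7 = 3/7)
√(z(18) + 108) = √(3/7 + 108) = √(759/7) = √5313/7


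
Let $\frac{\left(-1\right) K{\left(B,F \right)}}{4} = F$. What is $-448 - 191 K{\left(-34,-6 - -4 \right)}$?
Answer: $-1976$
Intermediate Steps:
$K{\left(B,F \right)} = - 4 F$
$-448 - 191 K{\left(-34,-6 - -4 \right)} = -448 - 191 \left(- 4 \left(-6 - -4\right)\right) = -448 - 191 \left(- 4 \left(-6 + 4\right)\right) = -448 - 191 \left(\left(-4\right) \left(-2\right)\right) = -448 - 1528 = -1976$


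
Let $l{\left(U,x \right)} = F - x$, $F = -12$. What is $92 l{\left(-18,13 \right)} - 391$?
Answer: $-2691$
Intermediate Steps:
$l{\left(U,x \right)} = -12 - x$
$92 l{\left(-18,13 \right)} - 391 = 92 \left(-12 - 13\right) - 391 = 92 \left(-25\right) - 391 = -2300 - 391 = -2691$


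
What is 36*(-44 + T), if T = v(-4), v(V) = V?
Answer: -1728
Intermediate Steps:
T = -4
36*(-44 + T) = 36*(-44 - 4) = 36*(-48) = -1728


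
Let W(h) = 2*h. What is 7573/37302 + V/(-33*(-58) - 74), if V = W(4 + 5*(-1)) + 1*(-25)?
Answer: 6463583/34317840 ≈ 0.18834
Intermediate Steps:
V = -27 (V = 2*(4 + 5*(-1)) + 1*(-25) = 2*(4 - 5) - 25 = 2*(-1) - 25 = -2 - 25 = -27)
7573/37302 + V/(-33*(-58) - 74) = 7573/37302 - 27/(-33*(-58) - 74) = 7573*(1/37302) - 27/(1914 - 74) = 7573/37302 - 27/1840 = 6463583/34317840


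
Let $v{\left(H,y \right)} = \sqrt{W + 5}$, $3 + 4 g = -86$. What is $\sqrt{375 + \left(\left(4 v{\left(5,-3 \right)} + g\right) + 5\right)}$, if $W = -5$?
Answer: $\frac{3 \sqrt{159}}{2} \approx 18.914$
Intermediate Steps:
$g = - \frac{89}{4}$ ($g = - \frac{3}{4} + \frac{1}{4} \left(-86\right) = - \frac{3}{4} - \frac{43}{2} = - \frac{89}{4} \approx -22.25$)
$v{\left(H,y \right)} = 0$ ($v{\left(H,y \right)} = \sqrt{-5 + 5} = \sqrt{0} = 0$)
$\sqrt{375 + \left(\left(4 v{\left(5,-3 \right)} + g\right) + 5\right)} = \sqrt{375 + \left(\left(4 \cdot 0 - \frac{89}{4}\right) + 5\right)} = \sqrt{375 + \left(\left(0 - \frac{89}{4}\right) + 5\right)} = \sqrt{375 + \left(- \frac{89}{4} + 5\right)} = \sqrt{375 - \frac{69}{4}} = \sqrt{\frac{1431}{4}} = \frac{3 \sqrt{159}}{2}$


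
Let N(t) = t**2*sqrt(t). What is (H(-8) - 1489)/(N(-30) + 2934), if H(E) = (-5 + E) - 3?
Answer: -245315/1828242 + 37625*I*sqrt(30)/914121 ≈ -0.13418 + 0.22544*I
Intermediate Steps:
H(E) = -8 + E
N(t) = t**(5/2)
(H(-8) - 1489)/(N(-30) + 2934) = ((-8 - 8) - 1489)/((-30)**(5/2) + 2934) = (-16 - 1489)/(900*I*sqrt(30) + 2934) = -1505/(2934 + 900*I*sqrt(30))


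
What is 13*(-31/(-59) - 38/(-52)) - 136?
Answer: -14121/118 ≈ -119.67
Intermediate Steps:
13*(-31/(-59) - 38/(-52)) - 136 = 13*(-31*(-1/59) - 38*(-1/52)) - 136 = 13*(31/59 + 19/26) - 136 = 13*(1927/1534) - 136 = 1927/118 - 136 = -14121/118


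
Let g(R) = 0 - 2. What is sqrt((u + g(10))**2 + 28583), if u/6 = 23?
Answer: 3*sqrt(5231) ≈ 216.98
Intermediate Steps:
g(R) = -2
u = 138 (u = 6*23 = 138)
sqrt((u + g(10))**2 + 28583) = sqrt((138 - 2)**2 + 28583) = sqrt(136**2 + 28583) = sqrt(18496 + 28583) = sqrt(47079) = 3*sqrt(5231)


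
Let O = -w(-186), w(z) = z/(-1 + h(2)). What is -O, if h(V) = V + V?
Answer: -62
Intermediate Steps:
h(V) = 2*V
w(z) = z/3 (w(z) = z/(-1 + 2*2) = z/(-1 + 4) = z/3)
O = 62 (O = -(-186)/3 = -1*(-62) = 62)
-O = -1*62 = -62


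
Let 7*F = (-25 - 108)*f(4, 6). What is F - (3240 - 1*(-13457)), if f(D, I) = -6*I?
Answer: -16013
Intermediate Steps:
F = 684 (F = ((-25 - 108)*(-6*6))/7 = (-133*(-36))/7 = (⅐)*4788 = 684)
F - (3240 - 1*(-13457)) = 684 - (3240 - 1*(-13457)) = 684 - (3240 + 13457) = 684 - 1*16697 = 684 - 16697 = -16013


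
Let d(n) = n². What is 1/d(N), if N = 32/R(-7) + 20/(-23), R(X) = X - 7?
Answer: 25921/258064 ≈ 0.10044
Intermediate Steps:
R(X) = -7 + X
N = -508/161 (N = 32/(-7 - 7) + 20/(-23) = 32/(-14) + 20*(-1/23) = 32*(-1/14) - 20/23 = -16/7 - 20/23 = -508/161 ≈ -3.1553)
1/d(N) = 1/((-508/161)²) = 1/(258064/25921) = 25921/258064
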